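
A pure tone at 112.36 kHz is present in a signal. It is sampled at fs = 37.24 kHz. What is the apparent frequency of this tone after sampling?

0.64 kHz

112.36 kHz mod fs = 0.64 kHz.
0.64 kHz ≤ fs/2 = 18.62 kHz, appears at 0.64 kHz.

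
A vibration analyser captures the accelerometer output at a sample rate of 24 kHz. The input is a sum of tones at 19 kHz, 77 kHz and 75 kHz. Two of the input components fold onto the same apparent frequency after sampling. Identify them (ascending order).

fs/2 = 12 kHz.
19 kHz > fs/2 = 12 kHz, folds to fs − 19 kHz = 5 kHz.
77 kHz mod fs = 5 kHz.
5 kHz ≤ fs/2 = 12 kHz, appears at 5 kHz.
75 kHz mod fs = 3 kHz.
3 kHz ≤ fs/2 = 12 kHz, appears at 3 kHz.
19 kHz and 77 kHz both map to 5 kHz.

19 kHz, 77 kHz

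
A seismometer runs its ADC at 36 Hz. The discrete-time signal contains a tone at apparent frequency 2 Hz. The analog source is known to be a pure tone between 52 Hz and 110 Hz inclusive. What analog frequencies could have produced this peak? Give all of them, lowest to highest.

70 Hz, 74 Hz, 106 Hz, 110 Hz

Frequencies that alias to 2 Hz are k·fs ± 2 Hz for integer k ≥ 0.
k=0: 2 Hz.
k=1: 34 Hz, 38 Hz.
k=2: 70 Hz, 74 Hz.
k=3: 106 Hz, 110 Hz.
k=4: 142 Hz, 146 Hz.
Within [52 Hz, 110 Hz]: 70 Hz, 74 Hz, 106 Hz, 110 Hz.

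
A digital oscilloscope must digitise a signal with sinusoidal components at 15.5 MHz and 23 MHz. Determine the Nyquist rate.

46 MHz

Highest-frequency component: 23 MHz.
Nyquist rate = 2 × 23 MHz = 46 MHz.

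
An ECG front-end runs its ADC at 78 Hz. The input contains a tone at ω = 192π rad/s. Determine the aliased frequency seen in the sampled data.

18 Hz

ω = 192π rad/s → f = ω/(2π) = 96 Hz.
96 Hz mod fs = 18 Hz.
18 Hz ≤ fs/2 = 39 Hz, appears at 18 Hz.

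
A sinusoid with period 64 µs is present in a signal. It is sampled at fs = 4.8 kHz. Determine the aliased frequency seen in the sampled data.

1.225 kHz

T = 64 µs → f = 1/T = 15.625 kHz.
15.625 kHz mod fs = 1.225 kHz.
1.225 kHz ≤ fs/2 = 2.4 kHz, appears at 1.225 kHz.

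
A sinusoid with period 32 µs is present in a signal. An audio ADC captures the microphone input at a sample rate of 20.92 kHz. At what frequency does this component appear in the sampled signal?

T = 32 µs → f = 1/T = 31.25 kHz.
31.25 kHz mod fs = 10.33 kHz.
10.33 kHz ≤ fs/2 = 10.46 kHz, appears at 10.33 kHz.

10.33 kHz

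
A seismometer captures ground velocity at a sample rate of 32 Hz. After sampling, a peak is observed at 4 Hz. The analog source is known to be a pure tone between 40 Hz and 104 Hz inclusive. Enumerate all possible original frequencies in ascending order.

60 Hz, 68 Hz, 92 Hz, 100 Hz

Frequencies that alias to 4 Hz are k·fs ± 4 Hz for integer k ≥ 0.
k=0: 4 Hz.
k=1: 28 Hz, 36 Hz.
k=2: 60 Hz, 68 Hz.
k=3: 92 Hz, 100 Hz.
k=4: 124 Hz, 132 Hz.
Within [40 Hz, 104 Hz]: 60 Hz, 68 Hz, 92 Hz, 100 Hz.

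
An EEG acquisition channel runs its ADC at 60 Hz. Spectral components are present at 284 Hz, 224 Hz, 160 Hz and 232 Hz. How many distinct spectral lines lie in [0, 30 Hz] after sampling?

fs/2 = 30 Hz.
284 Hz mod fs = 44 Hz.
44 Hz > fs/2 = 30 Hz, folds to fs − 44 Hz = 16 Hz.
224 Hz mod fs = 44 Hz.
44 Hz > fs/2 = 30 Hz, folds to fs − 44 Hz = 16 Hz.
160 Hz mod fs = 40 Hz.
40 Hz > fs/2 = 30 Hz, folds to fs − 40 Hz = 20 Hz.
232 Hz mod fs = 52 Hz.
52 Hz > fs/2 = 30 Hz, folds to fs − 52 Hz = 8 Hz.
Distinct values: {8 Hz, 16 Hz, 20 Hz} → 3.

3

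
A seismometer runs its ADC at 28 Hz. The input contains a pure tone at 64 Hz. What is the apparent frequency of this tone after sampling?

8 Hz

64 Hz mod fs = 8 Hz.
8 Hz ≤ fs/2 = 14 Hz, appears at 8 Hz.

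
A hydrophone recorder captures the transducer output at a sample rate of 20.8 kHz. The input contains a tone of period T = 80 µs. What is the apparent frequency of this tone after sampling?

T = 80 µs → f = 1/T = 12.5 kHz.
12.5 kHz > fs/2 = 10.4 kHz, folds to fs − 12.5 kHz = 8.3 kHz.

8.3 kHz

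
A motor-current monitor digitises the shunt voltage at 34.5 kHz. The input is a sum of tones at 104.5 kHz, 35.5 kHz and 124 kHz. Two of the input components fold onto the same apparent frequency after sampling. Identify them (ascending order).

35.5 kHz, 104.5 kHz

fs/2 = 17.25 kHz.
104.5 kHz mod fs = 1 kHz.
1 kHz ≤ fs/2 = 17.25 kHz, appears at 1 kHz.
35.5 kHz mod fs = 1 kHz.
1 kHz ≤ fs/2 = 17.25 kHz, appears at 1 kHz.
124 kHz mod fs = 20.5 kHz.
20.5 kHz > fs/2 = 17.25 kHz, folds to fs − 20.5 kHz = 14 kHz.
35.5 kHz and 104.5 kHz both map to 1 kHz.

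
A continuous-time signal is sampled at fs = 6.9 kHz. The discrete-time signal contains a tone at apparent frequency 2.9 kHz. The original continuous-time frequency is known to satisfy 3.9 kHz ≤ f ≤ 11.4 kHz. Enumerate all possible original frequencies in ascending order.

4 kHz, 9.8 kHz, 10.9 kHz

Frequencies that alias to 2.9 kHz are k·fs ± 2.9 kHz for integer k ≥ 0.
k=0: 2.9 kHz.
k=1: 4 kHz, 9.8 kHz.
k=2: 10.9 kHz, 16.7 kHz.
k=3: 17.8 kHz, 23.6 kHz.
Within [3.9 kHz, 11.4 kHz]: 4 kHz, 9.8 kHz, 10.9 kHz.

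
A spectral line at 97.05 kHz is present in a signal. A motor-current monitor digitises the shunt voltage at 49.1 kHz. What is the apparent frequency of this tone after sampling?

1.15 kHz

97.05 kHz mod fs = 47.95 kHz.
47.95 kHz > fs/2 = 24.55 kHz, folds to fs − 47.95 kHz = 1.15 kHz.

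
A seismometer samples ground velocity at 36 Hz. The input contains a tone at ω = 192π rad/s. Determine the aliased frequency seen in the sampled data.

12 Hz

ω = 192π rad/s → f = ω/(2π) = 96 Hz.
96 Hz mod fs = 24 Hz.
24 Hz > fs/2 = 18 Hz, folds to fs − 24 Hz = 12 Hz.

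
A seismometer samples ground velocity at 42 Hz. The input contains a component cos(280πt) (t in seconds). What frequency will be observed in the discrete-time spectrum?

ω = 280π rad/s → f = ω/(2π) = 140 Hz.
140 Hz mod fs = 14 Hz.
14 Hz ≤ fs/2 = 21 Hz, appears at 14 Hz.

14 Hz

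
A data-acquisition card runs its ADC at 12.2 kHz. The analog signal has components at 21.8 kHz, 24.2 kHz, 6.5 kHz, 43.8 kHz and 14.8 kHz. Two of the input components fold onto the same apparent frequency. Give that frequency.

2.6 kHz

fs/2 = 6.1 kHz.
21.8 kHz mod fs = 9.6 kHz.
9.6 kHz > fs/2 = 6.1 kHz, folds to fs − 9.6 kHz = 2.6 kHz.
24.2 kHz mod fs = 12 kHz.
12 kHz > fs/2 = 6.1 kHz, folds to fs − 12 kHz = 0.2 kHz.
6.5 kHz > fs/2 = 6.1 kHz, folds to fs − 6.5 kHz = 5.7 kHz.
43.8 kHz mod fs = 7.2 kHz.
7.2 kHz > fs/2 = 6.1 kHz, folds to fs − 7.2 kHz = 5 kHz.
14.8 kHz mod fs = 2.6 kHz.
2.6 kHz ≤ fs/2 = 6.1 kHz, appears at 2.6 kHz.
14.8 kHz and 21.8 kHz both map to 2.6 kHz.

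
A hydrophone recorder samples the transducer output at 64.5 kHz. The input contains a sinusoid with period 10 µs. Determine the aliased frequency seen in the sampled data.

T = 10 µs → f = 1/T = 100 kHz.
100 kHz mod fs = 35.5 kHz.
35.5 kHz > fs/2 = 32.25 kHz, folds to fs − 35.5 kHz = 29 kHz.

29 kHz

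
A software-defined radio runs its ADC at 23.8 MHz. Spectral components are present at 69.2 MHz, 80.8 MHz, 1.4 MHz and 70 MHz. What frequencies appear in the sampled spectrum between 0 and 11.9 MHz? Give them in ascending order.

fs/2 = 11.9 MHz.
69.2 MHz mod fs = 21.6 MHz.
21.6 MHz > fs/2 = 11.9 MHz, folds to fs − 21.6 MHz = 2.2 MHz.
80.8 MHz mod fs = 9.4 MHz.
9.4 MHz ≤ fs/2 = 11.9 MHz, appears at 9.4 MHz.
1.4 MHz ≤ fs/2 = 11.9 MHz, passes unchanged.
70 MHz mod fs = 22.4 MHz.
22.4 MHz > fs/2 = 11.9 MHz, folds to fs − 22.4 MHz = 1.4 MHz.
Distinct values: {1.4 MHz, 2.2 MHz, 9.4 MHz}.

1.4 MHz, 2.2 MHz, 9.4 MHz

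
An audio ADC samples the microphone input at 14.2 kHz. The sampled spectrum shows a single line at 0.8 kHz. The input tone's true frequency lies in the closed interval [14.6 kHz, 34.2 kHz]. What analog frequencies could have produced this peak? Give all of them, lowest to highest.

Frequencies that alias to 0.8 kHz are k·fs ± 0.8 kHz for integer k ≥ 0.
k=0: 0.8 kHz.
k=1: 13.4 kHz, 15 kHz.
k=2: 27.6 kHz, 29.2 kHz.
k=3: 41.8 kHz, 43.4 kHz.
Within [14.6 kHz, 34.2 kHz]: 15 kHz, 27.6 kHz, 29.2 kHz.

15 kHz, 27.6 kHz, 29.2 kHz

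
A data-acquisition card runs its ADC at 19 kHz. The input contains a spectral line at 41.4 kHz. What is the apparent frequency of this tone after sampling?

3.4 kHz

41.4 kHz mod fs = 3.4 kHz.
3.4 kHz ≤ fs/2 = 9.5 kHz, appears at 3.4 kHz.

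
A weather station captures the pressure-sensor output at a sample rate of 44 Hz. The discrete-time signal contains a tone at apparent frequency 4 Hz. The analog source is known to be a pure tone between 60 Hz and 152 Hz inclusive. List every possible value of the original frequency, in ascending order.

84 Hz, 92 Hz, 128 Hz, 136 Hz

Frequencies that alias to 4 Hz are k·fs ± 4 Hz for integer k ≥ 0.
k=0: 4 Hz.
k=1: 40 Hz, 48 Hz.
k=2: 84 Hz, 92 Hz.
k=3: 128 Hz, 136 Hz.
k=4: 172 Hz, 180 Hz.
Within [60 Hz, 152 Hz]: 84 Hz, 92 Hz, 128 Hz, 136 Hz.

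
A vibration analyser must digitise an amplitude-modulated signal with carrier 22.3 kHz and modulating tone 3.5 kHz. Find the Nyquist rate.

AM sidebands sit at fc ± fm = 18.8 kHz and 25.8 kHz.
Highest-frequency component: 25.8 kHz.
Nyquist rate = 2 × 25.8 kHz = 51.6 kHz.

51.6 kHz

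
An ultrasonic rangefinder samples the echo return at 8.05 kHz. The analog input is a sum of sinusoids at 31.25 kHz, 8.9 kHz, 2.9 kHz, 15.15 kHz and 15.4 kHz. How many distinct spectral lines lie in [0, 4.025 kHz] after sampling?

4

fs/2 = 4.025 kHz.
31.25 kHz mod fs = 7.1 kHz.
7.1 kHz > fs/2 = 4.025 kHz, folds to fs − 7.1 kHz = 0.95 kHz.
8.9 kHz mod fs = 0.85 kHz.
0.85 kHz ≤ fs/2 = 4.025 kHz, appears at 0.85 kHz.
2.9 kHz ≤ fs/2 = 4.025 kHz, passes unchanged.
15.15 kHz mod fs = 7.1 kHz.
7.1 kHz > fs/2 = 4.025 kHz, folds to fs − 7.1 kHz = 0.95 kHz.
15.4 kHz mod fs = 7.35 kHz.
7.35 kHz > fs/2 = 4.025 kHz, folds to fs − 7.35 kHz = 0.7 kHz.
Distinct values: {0.7 kHz, 0.85 kHz, 0.95 kHz, 2.9 kHz} → 4.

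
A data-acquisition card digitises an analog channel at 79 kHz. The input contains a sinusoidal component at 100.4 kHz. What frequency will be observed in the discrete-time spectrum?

100.4 kHz mod fs = 21.4 kHz.
21.4 kHz ≤ fs/2 = 39.5 kHz, appears at 21.4 kHz.

21.4 kHz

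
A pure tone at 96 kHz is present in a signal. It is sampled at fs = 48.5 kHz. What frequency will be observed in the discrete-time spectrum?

1 kHz

96 kHz mod fs = 47.5 kHz.
47.5 kHz > fs/2 = 24.25 kHz, folds to fs − 47.5 kHz = 1 kHz.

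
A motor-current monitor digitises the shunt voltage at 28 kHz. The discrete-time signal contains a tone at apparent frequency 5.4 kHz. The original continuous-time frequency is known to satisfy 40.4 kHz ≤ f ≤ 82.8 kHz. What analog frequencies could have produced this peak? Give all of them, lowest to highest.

Frequencies that alias to 5.4 kHz are k·fs ± 5.4 kHz for integer k ≥ 0.
k=0: 5.4 kHz.
k=1: 22.6 kHz, 33.4 kHz.
k=2: 50.6 kHz, 61.4 kHz.
k=3: 78.6 kHz, 89.4 kHz.
k=4: 106.6 kHz, 117.4 kHz.
Within [40.4 kHz, 82.8 kHz]: 50.6 kHz, 61.4 kHz, 78.6 kHz.

50.6 kHz, 61.4 kHz, 78.6 kHz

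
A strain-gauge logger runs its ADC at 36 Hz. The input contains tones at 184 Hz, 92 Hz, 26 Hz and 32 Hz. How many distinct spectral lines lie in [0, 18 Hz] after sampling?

fs/2 = 18 Hz.
184 Hz mod fs = 4 Hz.
4 Hz ≤ fs/2 = 18 Hz, appears at 4 Hz.
92 Hz mod fs = 20 Hz.
20 Hz > fs/2 = 18 Hz, folds to fs − 20 Hz = 16 Hz.
26 Hz > fs/2 = 18 Hz, folds to fs − 26 Hz = 10 Hz.
32 Hz > fs/2 = 18 Hz, folds to fs − 32 Hz = 4 Hz.
Distinct values: {4 Hz, 10 Hz, 16 Hz} → 3.

3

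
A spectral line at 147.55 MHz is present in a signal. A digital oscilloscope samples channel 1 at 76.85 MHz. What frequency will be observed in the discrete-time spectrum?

6.15 MHz

147.55 MHz mod fs = 70.7 MHz.
70.7 MHz > fs/2 = 38.425 MHz, folds to fs − 70.7 MHz = 6.15 MHz.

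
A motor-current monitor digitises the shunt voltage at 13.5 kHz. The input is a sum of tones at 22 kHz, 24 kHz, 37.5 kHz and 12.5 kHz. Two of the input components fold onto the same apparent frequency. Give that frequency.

fs/2 = 6.75 kHz.
22 kHz mod fs = 8.5 kHz.
8.5 kHz > fs/2 = 6.75 kHz, folds to fs − 8.5 kHz = 5 kHz.
24 kHz mod fs = 10.5 kHz.
10.5 kHz > fs/2 = 6.75 kHz, folds to fs − 10.5 kHz = 3 kHz.
37.5 kHz mod fs = 10.5 kHz.
10.5 kHz > fs/2 = 6.75 kHz, folds to fs − 10.5 kHz = 3 kHz.
12.5 kHz > fs/2 = 6.75 kHz, folds to fs − 12.5 kHz = 1 kHz.
24 kHz and 37.5 kHz both map to 3 kHz.

3 kHz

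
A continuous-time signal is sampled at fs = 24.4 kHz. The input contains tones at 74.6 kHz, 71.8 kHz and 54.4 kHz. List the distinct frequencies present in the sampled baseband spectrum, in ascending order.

fs/2 = 12.2 kHz.
74.6 kHz mod fs = 1.4 kHz.
1.4 kHz ≤ fs/2 = 12.2 kHz, appears at 1.4 kHz.
71.8 kHz mod fs = 23 kHz.
23 kHz > fs/2 = 12.2 kHz, folds to fs − 23 kHz = 1.4 kHz.
54.4 kHz mod fs = 5.6 kHz.
5.6 kHz ≤ fs/2 = 12.2 kHz, appears at 5.6 kHz.
Distinct values: {1.4 kHz, 5.6 kHz}.

1.4 kHz, 5.6 kHz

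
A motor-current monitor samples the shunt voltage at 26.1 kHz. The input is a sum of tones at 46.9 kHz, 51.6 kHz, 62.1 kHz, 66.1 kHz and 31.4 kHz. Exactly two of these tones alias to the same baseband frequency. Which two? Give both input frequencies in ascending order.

31.4 kHz, 46.9 kHz

fs/2 = 13.05 kHz.
46.9 kHz mod fs = 20.8 kHz.
20.8 kHz > fs/2 = 13.05 kHz, folds to fs − 20.8 kHz = 5.3 kHz.
51.6 kHz mod fs = 25.5 kHz.
25.5 kHz > fs/2 = 13.05 kHz, folds to fs − 25.5 kHz = 0.6 kHz.
62.1 kHz mod fs = 9.9 kHz.
9.9 kHz ≤ fs/2 = 13.05 kHz, appears at 9.9 kHz.
66.1 kHz mod fs = 13.9 kHz.
13.9 kHz > fs/2 = 13.05 kHz, folds to fs − 13.9 kHz = 12.2 kHz.
31.4 kHz mod fs = 5.3 kHz.
5.3 kHz ≤ fs/2 = 13.05 kHz, appears at 5.3 kHz.
31.4 kHz and 46.9 kHz both map to 5.3 kHz.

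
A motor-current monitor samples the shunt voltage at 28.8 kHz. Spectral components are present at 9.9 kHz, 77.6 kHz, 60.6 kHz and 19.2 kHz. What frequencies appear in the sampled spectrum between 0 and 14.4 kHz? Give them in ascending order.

fs/2 = 14.4 kHz.
9.9 kHz ≤ fs/2 = 14.4 kHz, passes unchanged.
77.6 kHz mod fs = 20 kHz.
20 kHz > fs/2 = 14.4 kHz, folds to fs − 20 kHz = 8.8 kHz.
60.6 kHz mod fs = 3 kHz.
3 kHz ≤ fs/2 = 14.4 kHz, appears at 3 kHz.
19.2 kHz > fs/2 = 14.4 kHz, folds to fs − 19.2 kHz = 9.6 kHz.
Distinct values: {3 kHz, 8.8 kHz, 9.6 kHz, 9.9 kHz}.

3 kHz, 8.8 kHz, 9.6 kHz, 9.9 kHz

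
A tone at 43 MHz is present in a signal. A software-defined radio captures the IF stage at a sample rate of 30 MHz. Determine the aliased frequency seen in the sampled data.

43 MHz mod fs = 13 MHz.
13 MHz ≤ fs/2 = 15 MHz, appears at 13 MHz.

13 MHz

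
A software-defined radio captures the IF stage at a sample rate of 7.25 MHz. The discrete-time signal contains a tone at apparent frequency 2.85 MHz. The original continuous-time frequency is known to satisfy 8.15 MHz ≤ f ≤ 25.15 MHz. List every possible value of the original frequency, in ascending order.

10.1 MHz, 11.65 MHz, 17.35 MHz, 18.9 MHz, 24.6 MHz

Frequencies that alias to 2.85 MHz are k·fs ± 2.85 MHz for integer k ≥ 0.
k=0: 2.85 MHz.
k=1: 4.4 MHz, 10.1 MHz.
k=2: 11.65 MHz, 17.35 MHz.
k=3: 18.9 MHz, 24.6 MHz.
k=4: 26.15 MHz, 31.85 MHz.
Within [8.15 MHz, 25.15 MHz]: 10.1 MHz, 11.65 MHz, 17.35 MHz, 18.9 MHz, 24.6 MHz.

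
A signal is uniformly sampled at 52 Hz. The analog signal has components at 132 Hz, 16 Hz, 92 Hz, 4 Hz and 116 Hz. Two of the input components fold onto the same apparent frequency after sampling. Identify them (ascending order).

fs/2 = 26 Hz.
132 Hz mod fs = 28 Hz.
28 Hz > fs/2 = 26 Hz, folds to fs − 28 Hz = 24 Hz.
16 Hz ≤ fs/2 = 26 Hz, passes unchanged.
92 Hz mod fs = 40 Hz.
40 Hz > fs/2 = 26 Hz, folds to fs − 40 Hz = 12 Hz.
4 Hz ≤ fs/2 = 26 Hz, passes unchanged.
116 Hz mod fs = 12 Hz.
12 Hz ≤ fs/2 = 26 Hz, appears at 12 Hz.
92 Hz and 116 Hz both map to 12 Hz.

92 Hz, 116 Hz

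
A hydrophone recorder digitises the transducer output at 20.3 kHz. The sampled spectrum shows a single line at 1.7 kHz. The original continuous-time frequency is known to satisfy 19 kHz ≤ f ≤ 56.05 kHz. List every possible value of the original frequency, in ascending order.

Frequencies that alias to 1.7 kHz are k·fs ± 1.7 kHz for integer k ≥ 0.
k=0: 1.7 kHz.
k=1: 18.6 kHz, 22 kHz.
k=2: 38.9 kHz, 42.3 kHz.
k=3: 59.2 kHz, 62.6 kHz.
Within [19 kHz, 56.05 kHz]: 22 kHz, 38.9 kHz, 42.3 kHz.

22 kHz, 38.9 kHz, 42.3 kHz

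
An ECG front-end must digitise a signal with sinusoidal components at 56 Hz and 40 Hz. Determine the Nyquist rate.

112 Hz

Highest-frequency component: 56 Hz.
Nyquist rate = 2 × 56 Hz = 112 Hz.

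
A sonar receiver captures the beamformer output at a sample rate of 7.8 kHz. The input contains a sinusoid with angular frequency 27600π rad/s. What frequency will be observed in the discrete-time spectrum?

ω = 27600π rad/s → f = ω/(2π) = 13800 Hz = 13.8 kHz.
13.8 kHz mod fs = 6 kHz.
6 kHz > fs/2 = 3.9 kHz, folds to fs − 6 kHz = 1.8 kHz.

1.8 kHz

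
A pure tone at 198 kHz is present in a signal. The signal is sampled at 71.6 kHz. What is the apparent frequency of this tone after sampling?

198 kHz mod fs = 54.8 kHz.
54.8 kHz > fs/2 = 35.8 kHz, folds to fs − 54.8 kHz = 16.8 kHz.

16.8 kHz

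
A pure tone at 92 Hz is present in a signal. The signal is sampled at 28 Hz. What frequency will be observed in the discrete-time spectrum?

92 Hz mod fs = 8 Hz.
8 Hz ≤ fs/2 = 14 Hz, appears at 8 Hz.

8 Hz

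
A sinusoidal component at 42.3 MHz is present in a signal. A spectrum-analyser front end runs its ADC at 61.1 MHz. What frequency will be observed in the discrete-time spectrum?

42.3 MHz > fs/2 = 30.55 MHz, folds to fs − 42.3 MHz = 18.8 MHz.

18.8 MHz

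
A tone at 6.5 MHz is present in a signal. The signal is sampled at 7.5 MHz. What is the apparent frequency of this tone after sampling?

6.5 MHz > fs/2 = 3.75 MHz, folds to fs − 6.5 MHz = 1 MHz.

1 MHz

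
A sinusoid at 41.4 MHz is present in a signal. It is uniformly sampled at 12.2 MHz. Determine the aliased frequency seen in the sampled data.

4.8 MHz

41.4 MHz mod fs = 4.8 MHz.
4.8 MHz ≤ fs/2 = 6.1 MHz, appears at 4.8 MHz.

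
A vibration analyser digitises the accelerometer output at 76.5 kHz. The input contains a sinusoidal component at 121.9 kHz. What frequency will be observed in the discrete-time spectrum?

121.9 kHz mod fs = 45.4 kHz.
45.4 kHz > fs/2 = 38.25 kHz, folds to fs − 45.4 kHz = 31.1 kHz.

31.1 kHz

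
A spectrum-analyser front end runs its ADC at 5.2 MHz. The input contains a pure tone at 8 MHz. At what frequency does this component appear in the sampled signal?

2.4 MHz

8 MHz mod fs = 2.8 MHz.
2.8 MHz > fs/2 = 2.6 MHz, folds to fs − 2.8 MHz = 2.4 MHz.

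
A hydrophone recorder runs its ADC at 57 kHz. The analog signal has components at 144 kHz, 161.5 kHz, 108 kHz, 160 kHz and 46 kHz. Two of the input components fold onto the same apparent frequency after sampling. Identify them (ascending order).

fs/2 = 28.5 kHz.
144 kHz mod fs = 30 kHz.
30 kHz > fs/2 = 28.5 kHz, folds to fs − 30 kHz = 27 kHz.
161.5 kHz mod fs = 47.5 kHz.
47.5 kHz > fs/2 = 28.5 kHz, folds to fs − 47.5 kHz = 9.5 kHz.
108 kHz mod fs = 51 kHz.
51 kHz > fs/2 = 28.5 kHz, folds to fs − 51 kHz = 6 kHz.
160 kHz mod fs = 46 kHz.
46 kHz > fs/2 = 28.5 kHz, folds to fs − 46 kHz = 11 kHz.
46 kHz > fs/2 = 28.5 kHz, folds to fs − 46 kHz = 11 kHz.
46 kHz and 160 kHz both map to 11 kHz.

46 kHz, 160 kHz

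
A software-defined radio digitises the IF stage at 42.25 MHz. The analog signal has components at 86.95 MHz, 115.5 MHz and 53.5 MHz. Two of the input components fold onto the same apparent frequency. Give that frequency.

fs/2 = 21.125 MHz.
86.95 MHz mod fs = 2.45 MHz.
2.45 MHz ≤ fs/2 = 21.125 MHz, appears at 2.45 MHz.
115.5 MHz mod fs = 31 MHz.
31 MHz > fs/2 = 21.125 MHz, folds to fs − 31 MHz = 11.25 MHz.
53.5 MHz mod fs = 11.25 MHz.
11.25 MHz ≤ fs/2 = 21.125 MHz, appears at 11.25 MHz.
53.5 MHz and 115.5 MHz both map to 11.25 MHz.

11.25 MHz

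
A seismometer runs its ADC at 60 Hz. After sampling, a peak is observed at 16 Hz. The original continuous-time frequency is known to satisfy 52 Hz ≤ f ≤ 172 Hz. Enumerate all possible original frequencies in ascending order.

Frequencies that alias to 16 Hz are k·fs ± 16 Hz for integer k ≥ 0.
k=0: 16 Hz.
k=1: 44 Hz, 76 Hz.
k=2: 104 Hz, 136 Hz.
k=3: 164 Hz, 196 Hz.
k=4: 224 Hz, 256 Hz.
Within [52 Hz, 172 Hz]: 76 Hz, 104 Hz, 136 Hz, 164 Hz.

76 Hz, 104 Hz, 136 Hz, 164 Hz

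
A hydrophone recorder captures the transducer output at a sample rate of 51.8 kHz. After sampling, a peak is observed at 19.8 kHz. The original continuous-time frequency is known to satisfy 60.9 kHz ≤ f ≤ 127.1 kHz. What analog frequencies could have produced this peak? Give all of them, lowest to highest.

Frequencies that alias to 19.8 kHz are k·fs ± 19.8 kHz for integer k ≥ 0.
k=0: 19.8 kHz.
k=1: 32 kHz, 71.6 kHz.
k=2: 83.8 kHz, 123.4 kHz.
k=3: 135.6 kHz, 175.2 kHz.
Within [60.9 kHz, 127.1 kHz]: 71.6 kHz, 83.8 kHz, 123.4 kHz.

71.6 kHz, 83.8 kHz, 123.4 kHz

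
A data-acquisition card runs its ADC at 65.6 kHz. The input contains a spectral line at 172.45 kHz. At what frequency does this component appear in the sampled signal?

172.45 kHz mod fs = 41.25 kHz.
41.25 kHz > fs/2 = 32.8 kHz, folds to fs − 41.25 kHz = 24.35 kHz.

24.35 kHz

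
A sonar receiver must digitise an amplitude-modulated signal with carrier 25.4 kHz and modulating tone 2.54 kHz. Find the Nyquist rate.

55.88 kHz

AM sidebands sit at fc ± fm = 22.86 kHz and 27.94 kHz.
Highest-frequency component: 27.94 kHz.
Nyquist rate = 2 × 27.94 kHz = 55.88 kHz.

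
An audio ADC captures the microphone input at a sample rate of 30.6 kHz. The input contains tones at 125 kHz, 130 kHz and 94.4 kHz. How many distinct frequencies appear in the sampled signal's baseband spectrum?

fs/2 = 15.3 kHz.
125 kHz mod fs = 2.6 kHz.
2.6 kHz ≤ fs/2 = 15.3 kHz, appears at 2.6 kHz.
130 kHz mod fs = 7.6 kHz.
7.6 kHz ≤ fs/2 = 15.3 kHz, appears at 7.6 kHz.
94.4 kHz mod fs = 2.6 kHz.
2.6 kHz ≤ fs/2 = 15.3 kHz, appears at 2.6 kHz.
Distinct values: {2.6 kHz, 7.6 kHz} → 2.

2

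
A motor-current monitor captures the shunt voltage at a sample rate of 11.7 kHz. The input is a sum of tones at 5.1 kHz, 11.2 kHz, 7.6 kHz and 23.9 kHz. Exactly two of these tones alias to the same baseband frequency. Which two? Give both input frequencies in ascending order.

fs/2 = 5.85 kHz.
5.1 kHz ≤ fs/2 = 5.85 kHz, passes unchanged.
11.2 kHz > fs/2 = 5.85 kHz, folds to fs − 11.2 kHz = 0.5 kHz.
7.6 kHz > fs/2 = 5.85 kHz, folds to fs − 7.6 kHz = 4.1 kHz.
23.9 kHz mod fs = 0.5 kHz.
0.5 kHz ≤ fs/2 = 5.85 kHz, appears at 0.5 kHz.
11.2 kHz and 23.9 kHz both map to 0.5 kHz.

11.2 kHz, 23.9 kHz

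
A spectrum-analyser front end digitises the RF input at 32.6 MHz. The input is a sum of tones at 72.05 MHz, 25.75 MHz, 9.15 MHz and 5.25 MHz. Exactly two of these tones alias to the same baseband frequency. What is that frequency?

fs/2 = 16.3 MHz.
72.05 MHz mod fs = 6.85 MHz.
6.85 MHz ≤ fs/2 = 16.3 MHz, appears at 6.85 MHz.
25.75 MHz > fs/2 = 16.3 MHz, folds to fs − 25.75 MHz = 6.85 MHz.
9.15 MHz ≤ fs/2 = 16.3 MHz, passes unchanged.
5.25 MHz ≤ fs/2 = 16.3 MHz, passes unchanged.
25.75 MHz and 72.05 MHz both map to 6.85 MHz.

6.85 MHz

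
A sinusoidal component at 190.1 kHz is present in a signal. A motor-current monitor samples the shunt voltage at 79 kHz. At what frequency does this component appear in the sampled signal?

190.1 kHz mod fs = 32.1 kHz.
32.1 kHz ≤ fs/2 = 39.5 kHz, appears at 32.1 kHz.

32.1 kHz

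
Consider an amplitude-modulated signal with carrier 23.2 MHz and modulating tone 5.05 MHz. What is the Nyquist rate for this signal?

56.5 MHz

AM sidebands sit at fc ± fm = 18.15 MHz and 28.25 MHz.
Highest-frequency component: 28.25 MHz.
Nyquist rate = 2 × 28.25 MHz = 56.5 MHz.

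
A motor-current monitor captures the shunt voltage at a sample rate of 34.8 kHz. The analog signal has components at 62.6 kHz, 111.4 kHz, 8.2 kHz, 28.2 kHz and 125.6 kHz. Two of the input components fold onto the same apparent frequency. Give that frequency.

fs/2 = 17.4 kHz.
62.6 kHz mod fs = 27.8 kHz.
27.8 kHz > fs/2 = 17.4 kHz, folds to fs − 27.8 kHz = 7 kHz.
111.4 kHz mod fs = 7 kHz.
7 kHz ≤ fs/2 = 17.4 kHz, appears at 7 kHz.
8.2 kHz ≤ fs/2 = 17.4 kHz, passes unchanged.
28.2 kHz > fs/2 = 17.4 kHz, folds to fs − 28.2 kHz = 6.6 kHz.
125.6 kHz mod fs = 21.2 kHz.
21.2 kHz > fs/2 = 17.4 kHz, folds to fs − 21.2 kHz = 13.6 kHz.
62.6 kHz and 111.4 kHz both map to 7 kHz.

7 kHz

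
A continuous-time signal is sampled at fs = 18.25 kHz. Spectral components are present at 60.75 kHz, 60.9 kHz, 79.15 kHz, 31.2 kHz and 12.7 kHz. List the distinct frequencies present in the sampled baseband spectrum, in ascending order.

fs/2 = 9.125 kHz.
60.75 kHz mod fs = 6 kHz.
6 kHz ≤ fs/2 = 9.125 kHz, appears at 6 kHz.
60.9 kHz mod fs = 6.15 kHz.
6.15 kHz ≤ fs/2 = 9.125 kHz, appears at 6.15 kHz.
79.15 kHz mod fs = 6.15 kHz.
6.15 kHz ≤ fs/2 = 9.125 kHz, appears at 6.15 kHz.
31.2 kHz mod fs = 12.95 kHz.
12.95 kHz > fs/2 = 9.125 kHz, folds to fs − 12.95 kHz = 5.3 kHz.
12.7 kHz > fs/2 = 9.125 kHz, folds to fs − 12.7 kHz = 5.55 kHz.
Distinct values: {5.3 kHz, 5.55 kHz, 6 kHz, 6.15 kHz}.

5.3 kHz, 5.55 kHz, 6 kHz, 6.15 kHz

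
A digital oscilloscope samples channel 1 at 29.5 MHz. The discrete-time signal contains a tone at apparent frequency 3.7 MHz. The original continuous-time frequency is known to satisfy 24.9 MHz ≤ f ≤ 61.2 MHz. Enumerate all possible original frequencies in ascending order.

Frequencies that alias to 3.7 MHz are k·fs ± 3.7 MHz for integer k ≥ 0.
k=0: 3.7 MHz.
k=1: 25.8 MHz, 33.2 MHz.
k=2: 55.3 MHz, 62.7 MHz.
k=3: 84.8 MHz, 92.2 MHz.
Within [24.9 MHz, 61.2 MHz]: 25.8 MHz, 33.2 MHz, 55.3 MHz.

25.8 MHz, 33.2 MHz, 55.3 MHz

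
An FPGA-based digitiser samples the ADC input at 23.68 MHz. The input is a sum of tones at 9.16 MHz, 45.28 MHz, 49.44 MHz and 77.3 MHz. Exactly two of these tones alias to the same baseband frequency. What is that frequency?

fs/2 = 11.84 MHz.
9.16 MHz ≤ fs/2 = 11.84 MHz, passes unchanged.
45.28 MHz mod fs = 21.6 MHz.
21.6 MHz > fs/2 = 11.84 MHz, folds to fs − 21.6 MHz = 2.08 MHz.
49.44 MHz mod fs = 2.08 MHz.
2.08 MHz ≤ fs/2 = 11.84 MHz, appears at 2.08 MHz.
77.3 MHz mod fs = 6.26 MHz.
6.26 MHz ≤ fs/2 = 11.84 MHz, appears at 6.26 MHz.
45.28 MHz and 49.44 MHz both map to 2.08 MHz.

2.08 MHz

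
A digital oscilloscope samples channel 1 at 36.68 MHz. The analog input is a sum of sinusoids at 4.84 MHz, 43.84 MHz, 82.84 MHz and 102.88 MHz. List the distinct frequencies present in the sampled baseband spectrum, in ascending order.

fs/2 = 18.34 MHz.
4.84 MHz ≤ fs/2 = 18.34 MHz, passes unchanged.
43.84 MHz mod fs = 7.16 MHz.
7.16 MHz ≤ fs/2 = 18.34 MHz, appears at 7.16 MHz.
82.84 MHz mod fs = 9.48 MHz.
9.48 MHz ≤ fs/2 = 18.34 MHz, appears at 9.48 MHz.
102.88 MHz mod fs = 29.52 MHz.
29.52 MHz > fs/2 = 18.34 MHz, folds to fs − 29.52 MHz = 7.16 MHz.
Distinct values: {4.84 MHz, 7.16 MHz, 9.48 MHz}.

4.84 MHz, 7.16 MHz, 9.48 MHz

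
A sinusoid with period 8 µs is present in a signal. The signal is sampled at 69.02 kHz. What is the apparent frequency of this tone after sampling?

T = 8 µs → f = 1/T = 125 kHz.
125 kHz mod fs = 55.98 kHz.
55.98 kHz > fs/2 = 34.51 kHz, folds to fs − 55.98 kHz = 13.04 kHz.

13.04 kHz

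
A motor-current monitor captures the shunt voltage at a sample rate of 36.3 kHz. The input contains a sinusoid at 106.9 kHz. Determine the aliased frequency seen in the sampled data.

2 kHz

106.9 kHz mod fs = 34.3 kHz.
34.3 kHz > fs/2 = 18.15 kHz, folds to fs − 34.3 kHz = 2 kHz.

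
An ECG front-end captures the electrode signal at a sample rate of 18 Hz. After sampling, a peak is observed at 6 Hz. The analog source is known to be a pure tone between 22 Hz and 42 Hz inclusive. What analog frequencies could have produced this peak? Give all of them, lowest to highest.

Frequencies that alias to 6 Hz are k·fs ± 6 Hz for integer k ≥ 0.
k=0: 6 Hz.
k=1: 12 Hz, 24 Hz.
k=2: 30 Hz, 42 Hz.
k=3: 48 Hz, 60 Hz.
Within [22 Hz, 42 Hz]: 24 Hz, 30 Hz, 42 Hz.

24 Hz, 30 Hz, 42 Hz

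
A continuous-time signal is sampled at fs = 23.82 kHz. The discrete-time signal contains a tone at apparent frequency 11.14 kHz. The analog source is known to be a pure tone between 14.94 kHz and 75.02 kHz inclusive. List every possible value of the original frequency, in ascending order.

34.96 kHz, 36.5 kHz, 58.78 kHz, 60.32 kHz

Frequencies that alias to 11.14 kHz are k·fs ± 11.14 kHz for integer k ≥ 0.
k=0: 11.14 kHz.
k=1: 12.68 kHz, 34.96 kHz.
k=2: 36.5 kHz, 58.78 kHz.
k=3: 60.32 kHz, 82.6 kHz.
k=4: 84.14 kHz, 106.42 kHz.
Within [14.94 kHz, 75.02 kHz]: 34.96 kHz, 36.5 kHz, 58.78 kHz, 60.32 kHz.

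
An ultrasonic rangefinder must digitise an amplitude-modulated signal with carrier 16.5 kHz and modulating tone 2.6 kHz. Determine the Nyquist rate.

AM sidebands sit at fc ± fm = 13.9 kHz and 19.1 kHz.
Highest-frequency component: 19.1 kHz.
Nyquist rate = 2 × 19.1 kHz = 38.2 kHz.

38.2 kHz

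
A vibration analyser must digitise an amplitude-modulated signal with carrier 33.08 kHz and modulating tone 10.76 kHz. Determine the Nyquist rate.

AM sidebands sit at fc ± fm = 22.32 kHz and 43.84 kHz.
Highest-frequency component: 43.84 kHz.
Nyquist rate = 2 × 43.84 kHz = 87.68 kHz.

87.68 kHz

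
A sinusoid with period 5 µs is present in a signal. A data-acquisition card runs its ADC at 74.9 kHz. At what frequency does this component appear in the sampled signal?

T = 5 µs → f = 1/T = 200 kHz.
200 kHz mod fs = 50.2 kHz.
50.2 kHz > fs/2 = 37.45 kHz, folds to fs − 50.2 kHz = 24.7 kHz.

24.7 kHz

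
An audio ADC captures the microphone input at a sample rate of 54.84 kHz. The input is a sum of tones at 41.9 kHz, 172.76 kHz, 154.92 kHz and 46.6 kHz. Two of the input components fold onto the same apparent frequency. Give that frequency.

fs/2 = 27.42 kHz.
41.9 kHz > fs/2 = 27.42 kHz, folds to fs − 41.9 kHz = 12.94 kHz.
172.76 kHz mod fs = 8.24 kHz.
8.24 kHz ≤ fs/2 = 27.42 kHz, appears at 8.24 kHz.
154.92 kHz mod fs = 45.24 kHz.
45.24 kHz > fs/2 = 27.42 kHz, folds to fs − 45.24 kHz = 9.6 kHz.
46.6 kHz > fs/2 = 27.42 kHz, folds to fs − 46.6 kHz = 8.24 kHz.
46.6 kHz and 172.76 kHz both map to 8.24 kHz.

8.24 kHz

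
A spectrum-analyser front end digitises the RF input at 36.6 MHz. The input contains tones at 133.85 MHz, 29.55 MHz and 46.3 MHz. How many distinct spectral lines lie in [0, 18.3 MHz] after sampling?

fs/2 = 18.3 MHz.
133.85 MHz mod fs = 24.05 MHz.
24.05 MHz > fs/2 = 18.3 MHz, folds to fs − 24.05 MHz = 12.55 MHz.
29.55 MHz > fs/2 = 18.3 MHz, folds to fs − 29.55 MHz = 7.05 MHz.
46.3 MHz mod fs = 9.7 MHz.
9.7 MHz ≤ fs/2 = 18.3 MHz, appears at 9.7 MHz.
Distinct values: {7.05 MHz, 9.7 MHz, 12.55 MHz} → 3.

3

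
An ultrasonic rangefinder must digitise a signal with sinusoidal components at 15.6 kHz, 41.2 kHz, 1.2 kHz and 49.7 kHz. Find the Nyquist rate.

99.4 kHz

Highest-frequency component: 49.7 kHz.
Nyquist rate = 2 × 49.7 kHz = 99.4 kHz.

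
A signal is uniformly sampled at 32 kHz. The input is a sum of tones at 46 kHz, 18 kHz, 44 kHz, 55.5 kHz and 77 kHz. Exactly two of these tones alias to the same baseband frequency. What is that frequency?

fs/2 = 16 kHz.
46 kHz mod fs = 14 kHz.
14 kHz ≤ fs/2 = 16 kHz, appears at 14 kHz.
18 kHz > fs/2 = 16 kHz, folds to fs − 18 kHz = 14 kHz.
44 kHz mod fs = 12 kHz.
12 kHz ≤ fs/2 = 16 kHz, appears at 12 kHz.
55.5 kHz mod fs = 23.5 kHz.
23.5 kHz > fs/2 = 16 kHz, folds to fs − 23.5 kHz = 8.5 kHz.
77 kHz mod fs = 13 kHz.
13 kHz ≤ fs/2 = 16 kHz, appears at 13 kHz.
18 kHz and 46 kHz both map to 14 kHz.

14 kHz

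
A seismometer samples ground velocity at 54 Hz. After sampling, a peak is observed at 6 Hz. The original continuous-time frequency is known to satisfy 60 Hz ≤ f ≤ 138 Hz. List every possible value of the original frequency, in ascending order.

Frequencies that alias to 6 Hz are k·fs ± 6 Hz for integer k ≥ 0.
k=0: 6 Hz.
k=1: 48 Hz, 60 Hz.
k=2: 102 Hz, 114 Hz.
k=3: 156 Hz, 168 Hz.
Within [60 Hz, 138 Hz]: 60 Hz, 102 Hz, 114 Hz.

60 Hz, 102 Hz, 114 Hz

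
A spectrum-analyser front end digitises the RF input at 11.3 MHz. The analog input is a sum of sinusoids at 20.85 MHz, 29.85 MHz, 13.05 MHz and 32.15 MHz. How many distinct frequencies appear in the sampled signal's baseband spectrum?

fs/2 = 5.65 MHz.
20.85 MHz mod fs = 9.55 MHz.
9.55 MHz > fs/2 = 5.65 MHz, folds to fs − 9.55 MHz = 1.75 MHz.
29.85 MHz mod fs = 7.25 MHz.
7.25 MHz > fs/2 = 5.65 MHz, folds to fs − 7.25 MHz = 4.05 MHz.
13.05 MHz mod fs = 1.75 MHz.
1.75 MHz ≤ fs/2 = 5.65 MHz, appears at 1.75 MHz.
32.15 MHz mod fs = 9.55 MHz.
9.55 MHz > fs/2 = 5.65 MHz, folds to fs − 9.55 MHz = 1.75 MHz.
Distinct values: {1.75 MHz, 4.05 MHz} → 2.

2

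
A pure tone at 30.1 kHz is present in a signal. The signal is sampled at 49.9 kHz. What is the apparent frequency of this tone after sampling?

30.1 kHz > fs/2 = 24.95 kHz, folds to fs − 30.1 kHz = 19.8 kHz.

19.8 kHz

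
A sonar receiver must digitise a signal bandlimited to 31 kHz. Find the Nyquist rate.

62 kHz

Nyquist rate = 2 × 31 kHz = 62 kHz.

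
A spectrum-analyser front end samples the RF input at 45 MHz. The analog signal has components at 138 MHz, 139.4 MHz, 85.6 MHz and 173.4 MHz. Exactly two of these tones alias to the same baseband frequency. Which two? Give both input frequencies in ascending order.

fs/2 = 22.5 MHz.
138 MHz mod fs = 3 MHz.
3 MHz ≤ fs/2 = 22.5 MHz, appears at 3 MHz.
139.4 MHz mod fs = 4.4 MHz.
4.4 MHz ≤ fs/2 = 22.5 MHz, appears at 4.4 MHz.
85.6 MHz mod fs = 40.6 MHz.
40.6 MHz > fs/2 = 22.5 MHz, folds to fs − 40.6 MHz = 4.4 MHz.
173.4 MHz mod fs = 38.4 MHz.
38.4 MHz > fs/2 = 22.5 MHz, folds to fs − 38.4 MHz = 6.6 MHz.
85.6 MHz and 139.4 MHz both map to 4.4 MHz.

85.6 MHz, 139.4 MHz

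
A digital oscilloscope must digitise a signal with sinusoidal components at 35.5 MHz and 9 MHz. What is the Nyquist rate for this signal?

Highest-frequency component: 35.5 MHz.
Nyquist rate = 2 × 35.5 MHz = 71 MHz.

71 MHz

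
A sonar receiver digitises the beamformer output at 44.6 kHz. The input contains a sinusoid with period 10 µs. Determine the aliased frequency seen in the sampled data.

10.8 kHz

T = 10 µs → f = 1/T = 100 kHz.
100 kHz mod fs = 10.8 kHz.
10.8 kHz ≤ fs/2 = 22.3 kHz, appears at 10.8 kHz.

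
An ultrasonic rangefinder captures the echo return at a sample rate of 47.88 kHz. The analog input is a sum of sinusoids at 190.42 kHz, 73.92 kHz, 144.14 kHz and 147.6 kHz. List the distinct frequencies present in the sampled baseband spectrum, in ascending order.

0.5 kHz, 1.1 kHz, 3.96 kHz, 21.84 kHz

fs/2 = 23.94 kHz.
190.42 kHz mod fs = 46.78 kHz.
46.78 kHz > fs/2 = 23.94 kHz, folds to fs − 46.78 kHz = 1.1 kHz.
73.92 kHz mod fs = 26.04 kHz.
26.04 kHz > fs/2 = 23.94 kHz, folds to fs − 26.04 kHz = 21.84 kHz.
144.14 kHz mod fs = 0.5 kHz.
0.5 kHz ≤ fs/2 = 23.94 kHz, appears at 0.5 kHz.
147.6 kHz mod fs = 3.96 kHz.
3.96 kHz ≤ fs/2 = 23.94 kHz, appears at 3.96 kHz.
Distinct values: {0.5 kHz, 1.1 kHz, 3.96 kHz, 21.84 kHz}.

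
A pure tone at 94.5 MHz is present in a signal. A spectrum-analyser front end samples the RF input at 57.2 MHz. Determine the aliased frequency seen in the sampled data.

94.5 MHz mod fs = 37.3 MHz.
37.3 MHz > fs/2 = 28.6 MHz, folds to fs − 37.3 MHz = 19.9 MHz.

19.9 MHz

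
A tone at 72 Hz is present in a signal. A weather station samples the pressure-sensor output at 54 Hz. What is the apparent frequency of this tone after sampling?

18 Hz

72 Hz mod fs = 18 Hz.
18 Hz ≤ fs/2 = 27 Hz, appears at 18 Hz.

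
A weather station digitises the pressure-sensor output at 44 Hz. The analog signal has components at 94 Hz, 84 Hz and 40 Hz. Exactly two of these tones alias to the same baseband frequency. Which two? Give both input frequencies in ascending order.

fs/2 = 22 Hz.
94 Hz mod fs = 6 Hz.
6 Hz ≤ fs/2 = 22 Hz, appears at 6 Hz.
84 Hz mod fs = 40 Hz.
40 Hz > fs/2 = 22 Hz, folds to fs − 40 Hz = 4 Hz.
40 Hz > fs/2 = 22 Hz, folds to fs − 40 Hz = 4 Hz.
40 Hz and 84 Hz both map to 4 Hz.

40 Hz, 84 Hz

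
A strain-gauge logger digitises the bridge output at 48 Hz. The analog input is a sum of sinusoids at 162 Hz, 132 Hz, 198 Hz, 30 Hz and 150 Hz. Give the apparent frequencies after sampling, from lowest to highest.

fs/2 = 24 Hz.
162 Hz mod fs = 18 Hz.
18 Hz ≤ fs/2 = 24 Hz, appears at 18 Hz.
132 Hz mod fs = 36 Hz.
36 Hz > fs/2 = 24 Hz, folds to fs − 36 Hz = 12 Hz.
198 Hz mod fs = 6 Hz.
6 Hz ≤ fs/2 = 24 Hz, appears at 6 Hz.
30 Hz > fs/2 = 24 Hz, folds to fs − 30 Hz = 18 Hz.
150 Hz mod fs = 6 Hz.
6 Hz ≤ fs/2 = 24 Hz, appears at 6 Hz.
Distinct values: {6 Hz, 12 Hz, 18 Hz}.

6 Hz, 12 Hz, 18 Hz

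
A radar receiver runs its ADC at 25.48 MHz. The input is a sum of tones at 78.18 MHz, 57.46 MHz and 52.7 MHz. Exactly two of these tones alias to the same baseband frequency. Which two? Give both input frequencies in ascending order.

fs/2 = 12.74 MHz.
78.18 MHz mod fs = 1.74 MHz.
1.74 MHz ≤ fs/2 = 12.74 MHz, appears at 1.74 MHz.
57.46 MHz mod fs = 6.5 MHz.
6.5 MHz ≤ fs/2 = 12.74 MHz, appears at 6.5 MHz.
52.7 MHz mod fs = 1.74 MHz.
1.74 MHz ≤ fs/2 = 12.74 MHz, appears at 1.74 MHz.
52.7 MHz and 78.18 MHz both map to 1.74 MHz.

52.7 MHz, 78.18 MHz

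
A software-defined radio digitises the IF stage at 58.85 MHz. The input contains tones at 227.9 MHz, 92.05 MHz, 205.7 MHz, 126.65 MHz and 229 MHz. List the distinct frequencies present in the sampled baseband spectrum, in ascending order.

6.4 MHz, 7.5 MHz, 8.95 MHz, 25.65 MHz, 29.15 MHz

fs/2 = 29.425 MHz.
227.9 MHz mod fs = 51.35 MHz.
51.35 MHz > fs/2 = 29.425 MHz, folds to fs − 51.35 MHz = 7.5 MHz.
92.05 MHz mod fs = 33.2 MHz.
33.2 MHz > fs/2 = 29.425 MHz, folds to fs − 33.2 MHz = 25.65 MHz.
205.7 MHz mod fs = 29.15 MHz.
29.15 MHz ≤ fs/2 = 29.425 MHz, appears at 29.15 MHz.
126.65 MHz mod fs = 8.95 MHz.
8.95 MHz ≤ fs/2 = 29.425 MHz, appears at 8.95 MHz.
229 MHz mod fs = 52.45 MHz.
52.45 MHz > fs/2 = 29.425 MHz, folds to fs − 52.45 MHz = 6.4 MHz.
Distinct values: {6.4 MHz, 7.5 MHz, 8.95 MHz, 25.65 MHz, 29.15 MHz}.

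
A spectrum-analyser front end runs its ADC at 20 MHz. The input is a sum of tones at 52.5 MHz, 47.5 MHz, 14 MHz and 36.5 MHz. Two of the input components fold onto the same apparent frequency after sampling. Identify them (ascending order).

47.5 MHz, 52.5 MHz

fs/2 = 10 MHz.
52.5 MHz mod fs = 12.5 MHz.
12.5 MHz > fs/2 = 10 MHz, folds to fs − 12.5 MHz = 7.5 MHz.
47.5 MHz mod fs = 7.5 MHz.
7.5 MHz ≤ fs/2 = 10 MHz, appears at 7.5 MHz.
14 MHz > fs/2 = 10 MHz, folds to fs − 14 MHz = 6 MHz.
36.5 MHz mod fs = 16.5 MHz.
16.5 MHz > fs/2 = 10 MHz, folds to fs − 16.5 MHz = 3.5 MHz.
47.5 MHz and 52.5 MHz both map to 7.5 MHz.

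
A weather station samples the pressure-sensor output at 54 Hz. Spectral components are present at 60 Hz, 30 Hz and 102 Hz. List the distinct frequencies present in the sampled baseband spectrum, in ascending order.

fs/2 = 27 Hz.
60 Hz mod fs = 6 Hz.
6 Hz ≤ fs/2 = 27 Hz, appears at 6 Hz.
30 Hz > fs/2 = 27 Hz, folds to fs − 30 Hz = 24 Hz.
102 Hz mod fs = 48 Hz.
48 Hz > fs/2 = 27 Hz, folds to fs − 48 Hz = 6 Hz.
Distinct values: {6 Hz, 24 Hz}.

6 Hz, 24 Hz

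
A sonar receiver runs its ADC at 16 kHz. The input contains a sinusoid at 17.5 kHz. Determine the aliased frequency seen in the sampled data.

1.5 kHz

17.5 kHz mod fs = 1.5 kHz.
1.5 kHz ≤ fs/2 = 8 kHz, appears at 1.5 kHz.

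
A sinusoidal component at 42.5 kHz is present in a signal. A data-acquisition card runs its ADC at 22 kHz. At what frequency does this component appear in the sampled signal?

42.5 kHz mod fs = 20.5 kHz.
20.5 kHz > fs/2 = 11 kHz, folds to fs − 20.5 kHz = 1.5 kHz.

1.5 kHz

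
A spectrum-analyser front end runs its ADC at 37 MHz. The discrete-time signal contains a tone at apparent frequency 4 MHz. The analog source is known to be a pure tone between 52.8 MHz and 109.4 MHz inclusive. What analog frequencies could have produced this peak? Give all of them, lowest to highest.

Frequencies that alias to 4 MHz are k·fs ± 4 MHz for integer k ≥ 0.
k=0: 4 MHz.
k=1: 33 MHz, 41 MHz.
k=2: 70 MHz, 78 MHz.
k=3: 107 MHz, 115 MHz.
k=4: 144 MHz, 152 MHz.
Within [52.8 MHz, 109.4 MHz]: 70 MHz, 78 MHz, 107 MHz.

70 MHz, 78 MHz, 107 MHz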